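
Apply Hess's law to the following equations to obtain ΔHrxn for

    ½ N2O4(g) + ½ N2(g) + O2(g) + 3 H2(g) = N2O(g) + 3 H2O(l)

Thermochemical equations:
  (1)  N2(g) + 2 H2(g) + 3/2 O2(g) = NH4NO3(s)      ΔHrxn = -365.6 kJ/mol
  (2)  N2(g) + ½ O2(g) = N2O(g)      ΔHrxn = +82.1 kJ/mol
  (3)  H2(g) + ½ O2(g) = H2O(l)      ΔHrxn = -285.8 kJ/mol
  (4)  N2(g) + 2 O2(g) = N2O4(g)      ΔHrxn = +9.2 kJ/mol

(1): not needed.
(2) as written: +82.1 kJ/mol
(3) × 3: (3)·(-285.8) = -857.4 kJ/mol
(4) reversed and × 1/2: (-1/2)·(+9.2) = -4.6 kJ/mol
Summing the manipulated equations, ΔHrxn = (1)·(+82.1) + (3)·(-285.8) + (-1/2)·(+9.2) = -779.9 kJ/mol

ΔHrxn = -779.9 kJ/mol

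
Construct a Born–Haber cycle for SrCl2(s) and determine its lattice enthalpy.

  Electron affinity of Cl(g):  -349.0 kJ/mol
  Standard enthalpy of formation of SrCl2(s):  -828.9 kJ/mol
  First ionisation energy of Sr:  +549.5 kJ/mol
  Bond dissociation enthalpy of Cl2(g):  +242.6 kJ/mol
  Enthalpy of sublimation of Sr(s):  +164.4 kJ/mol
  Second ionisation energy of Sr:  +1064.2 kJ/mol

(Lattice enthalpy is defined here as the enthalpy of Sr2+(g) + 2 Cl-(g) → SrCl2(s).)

ΔHf° = 1·ΔHsub + 1·(ΣIE) + 1·D(Cl2) + 2·EA + U
-828.9 = 1·(+164.4) + 1·(+1613.7) + 1·(+242.6) + 2·(-349.0) + U
U = -828.9 − (+1322.7) = -2151.6 kJ/mol

U = -2151.6 kJ/mol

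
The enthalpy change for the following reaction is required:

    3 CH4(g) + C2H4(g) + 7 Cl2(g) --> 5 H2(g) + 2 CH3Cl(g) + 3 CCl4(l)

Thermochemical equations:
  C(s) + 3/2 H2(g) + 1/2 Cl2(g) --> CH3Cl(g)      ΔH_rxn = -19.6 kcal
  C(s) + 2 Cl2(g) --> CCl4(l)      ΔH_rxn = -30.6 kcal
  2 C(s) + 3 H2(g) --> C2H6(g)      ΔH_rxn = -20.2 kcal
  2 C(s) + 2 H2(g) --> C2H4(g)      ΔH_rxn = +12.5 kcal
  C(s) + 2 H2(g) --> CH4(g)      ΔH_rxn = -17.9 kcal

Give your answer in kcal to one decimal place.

ΔH_rxn = -89.8 kcal

equation 1 × 2: (2)·(-19.6) = -39.2 kcal
equation 2 × 3: (3)·(-30.6) = -91.8 kcal
equation 3: not needed.
equation 4 reversed: -12.5 kcal
equation 5 reversed and × 3: (-3)·(-17.9) = +53.7 kcal
ΔH_rxn = (2)·(-19.6) + (3)·(-30.6) + (-1)·(+12.5) + (-3)·(-17.9) = -89.8 kcal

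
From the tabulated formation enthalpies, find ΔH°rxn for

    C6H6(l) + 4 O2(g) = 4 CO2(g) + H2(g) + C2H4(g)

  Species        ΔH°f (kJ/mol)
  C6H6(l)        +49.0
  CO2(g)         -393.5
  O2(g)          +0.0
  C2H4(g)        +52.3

ΔH°rxn = -1570.7 kJ/mol

ΔH°rxn = Σ nΔHf°(products) − Σ nΔHf°(reactants).
Products: 4·(-393.5) + 1·(+0.0) + 1·(+52.3) = -1521.7
Reactants: 1·(+49.0) + 4·(+0.0) = +49.0
ΔH°rxn = (-1521.7) − (+49.0) = -1570.7 kJ/mol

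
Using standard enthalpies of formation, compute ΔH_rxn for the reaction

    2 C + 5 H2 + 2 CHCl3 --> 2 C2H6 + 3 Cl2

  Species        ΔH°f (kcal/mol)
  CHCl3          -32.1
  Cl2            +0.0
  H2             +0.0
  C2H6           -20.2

ΔH°rxn = Σ nΔHf°(products) − Σ nΔHf°(reactants).
Products: 2·(-20.2) + 3·(+0.0) = -40.4
Reactants: 2·(+0.0) + 5·(+0.0) + 2·(-32.1) = -64.2
ΔH_rxn = (-40.4) − (-64.2) = 23.8 kcal/mol

ΔH_rxn = 23.8 kcal/mol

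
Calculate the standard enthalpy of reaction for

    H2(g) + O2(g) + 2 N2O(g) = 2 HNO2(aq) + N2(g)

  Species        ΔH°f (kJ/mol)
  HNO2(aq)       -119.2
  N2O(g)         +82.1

Products: 2·(-119.2) + 1·(+0.0) = -238.4
Reactants: 1·(+0.0) + 1·(+0.0) + 2·(+82.1) = +164.2
ΔH° = (-238.4) − (+164.2) = -402.6 kJ/mol

ΔH° = -402.6 kJ/mol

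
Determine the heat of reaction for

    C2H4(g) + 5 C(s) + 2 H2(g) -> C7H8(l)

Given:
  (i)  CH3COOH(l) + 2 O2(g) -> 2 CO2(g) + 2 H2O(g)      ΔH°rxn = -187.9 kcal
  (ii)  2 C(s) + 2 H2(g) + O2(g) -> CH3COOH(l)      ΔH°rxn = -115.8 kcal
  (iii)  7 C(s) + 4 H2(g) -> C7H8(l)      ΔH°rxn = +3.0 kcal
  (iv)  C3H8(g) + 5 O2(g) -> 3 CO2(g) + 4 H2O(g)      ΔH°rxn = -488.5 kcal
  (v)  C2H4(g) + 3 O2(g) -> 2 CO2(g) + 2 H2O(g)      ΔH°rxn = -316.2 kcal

ΔH°rxn = -9.5 kcal

(i) reversed: +187.9 kcal
(ii) reversed: +115.8 kcal
(iii) as written: +3.0 kcal
(iv): not needed.
(v) as written: -316.2 kcal
ΔH°rxn = (-1)·(-187.9) + (-1)·(-115.8) + (1)·(+3.0) + (1)·(-316.2) = -9.5 kcal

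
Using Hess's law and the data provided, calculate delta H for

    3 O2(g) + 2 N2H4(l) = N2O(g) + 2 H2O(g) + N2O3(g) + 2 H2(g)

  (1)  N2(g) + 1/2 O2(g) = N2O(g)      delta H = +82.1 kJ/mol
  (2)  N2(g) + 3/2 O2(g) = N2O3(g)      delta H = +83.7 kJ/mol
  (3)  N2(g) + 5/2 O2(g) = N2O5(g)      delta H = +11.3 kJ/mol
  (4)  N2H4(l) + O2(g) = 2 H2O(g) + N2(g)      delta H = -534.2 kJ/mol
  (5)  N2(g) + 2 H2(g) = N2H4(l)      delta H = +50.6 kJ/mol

delta H = -419.0 kJ/mol

(1) as written (N2O(g) already on the product side): +82.1 kJ/mol
(2) as written (N2O3(g) already on the product side): +83.7 kJ/mol
(3): not needed (N2O5(g) appears nowhere else).
(4) as written (H2O(g) already on the product side): -534.2 kJ/mol
(5) reversed (reverse to put H2(g) on the product side): -50.6 kJ/mol
delta H = (+82.1) + (+83.7) + (-534.2) + (-50.6) = -419.0 kJ/mol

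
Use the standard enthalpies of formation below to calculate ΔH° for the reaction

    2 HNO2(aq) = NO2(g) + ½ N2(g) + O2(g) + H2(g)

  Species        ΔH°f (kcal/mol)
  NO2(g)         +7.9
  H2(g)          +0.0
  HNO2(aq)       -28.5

Products: 1·(+7.9) + 1/2·(+0.0) + 1·(+0.0) + 1·(+0.0) = +7.9
Reactants: 2·(-28.5) = -57.0
ΔH° = (+7.9) − (-57.0) = 64.9 kcal/mol

ΔH° = 64.9 kcal/mol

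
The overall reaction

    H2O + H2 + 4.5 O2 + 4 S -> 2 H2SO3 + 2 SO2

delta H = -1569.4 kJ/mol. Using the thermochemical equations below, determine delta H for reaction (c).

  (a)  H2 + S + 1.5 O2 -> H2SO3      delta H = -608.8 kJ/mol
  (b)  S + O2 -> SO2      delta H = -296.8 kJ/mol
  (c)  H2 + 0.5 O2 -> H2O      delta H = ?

delta H = -241.8 kJ/mol

(a) × 2 (scale by 2 for the 2 H2SO3): (2)·(-608.8) = -1217.6 kJ/mol
(b) × 2 (×2 to match 2 SO2 in the target): (2)·(-296.8) = -593.6 kJ/mol
(c) reversed (reverse to put H2O on the reactant side): contributes −x
-1569.4 = (-1217.6) + (-593.6) − x
x = (-1569.4 − (-1811.2)) / (-1) = -241.8 kJ/mol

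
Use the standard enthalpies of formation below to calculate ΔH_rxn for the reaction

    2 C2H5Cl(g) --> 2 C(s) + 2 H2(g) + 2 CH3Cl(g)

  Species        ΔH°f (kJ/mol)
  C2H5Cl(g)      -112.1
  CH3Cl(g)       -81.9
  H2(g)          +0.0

ΔH_rxn = 60.4 kJ/mol

ΔH°rxn = Σ nΔHf°(products) − Σ nΔHf°(reactants).
Products: 2·(+0.0) + 2·(+0.0) + 2·(-81.9) = -163.8
Reactants: 2·(-112.1) = -224.2
ΔH_rxn = (-163.8) − (-224.2) = 60.4 kJ/mol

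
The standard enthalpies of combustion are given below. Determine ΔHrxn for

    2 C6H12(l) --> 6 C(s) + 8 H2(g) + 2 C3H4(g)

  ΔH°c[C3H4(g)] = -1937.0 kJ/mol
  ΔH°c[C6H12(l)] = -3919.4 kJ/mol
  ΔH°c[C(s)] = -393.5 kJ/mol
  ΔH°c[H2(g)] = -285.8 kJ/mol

Using ΔH = Σ nΔHc°(reactants) − Σ nΔHc°(products):
= [2·(-3919.4)] − [6·(-393.5) + 8·(-285.8) + 2·(-1937.0)]
= 682.6 kJ/mol

ΔHrxn = 682.6 kJ/mol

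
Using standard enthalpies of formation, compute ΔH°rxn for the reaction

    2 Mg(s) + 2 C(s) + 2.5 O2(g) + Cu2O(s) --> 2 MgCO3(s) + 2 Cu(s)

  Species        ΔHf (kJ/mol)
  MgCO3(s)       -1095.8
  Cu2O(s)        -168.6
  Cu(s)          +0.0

Products: 2·(-1095.8) + 2·(+0.0) = -2191.6
Reactants: 2·(+0.0) + 2·(+0.0) + 5/2·(+0.0) + 1·(-168.6) = -168.6
ΔH°rxn = (-2191.6) − (-168.6) = -2023.0 kJ/mol

ΔH°rxn = -2023.0 kJ/mol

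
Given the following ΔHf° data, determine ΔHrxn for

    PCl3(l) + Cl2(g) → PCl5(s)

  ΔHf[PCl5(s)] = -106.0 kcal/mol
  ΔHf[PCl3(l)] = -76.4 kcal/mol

Products: 1·(-106.0) = -106.0
Reactants: 1·(-76.4) + 1·(+0.0) = -76.4
ΔHrxn = (-106.0) − (-76.4) = -29.6 kcal/mol

ΔHrxn = -29.6 kcal/mol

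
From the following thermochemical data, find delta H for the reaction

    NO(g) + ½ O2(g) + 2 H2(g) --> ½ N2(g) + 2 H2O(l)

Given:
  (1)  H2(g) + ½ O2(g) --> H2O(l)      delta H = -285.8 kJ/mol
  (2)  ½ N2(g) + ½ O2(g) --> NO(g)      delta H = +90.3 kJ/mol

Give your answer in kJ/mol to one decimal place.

delta H = -661.9 kJ/mol

(1) × 2 (scale by 2 for the 2 H2O(l)): (2)·(-285.8) = -571.6 kJ/mol
(2) reversed (NO(g) must end up as a reactant): -90.3 kJ/mol
Since enthalpy is a state function, delta H = (-571.6) + (-90.3) = -661.9 kJ/mol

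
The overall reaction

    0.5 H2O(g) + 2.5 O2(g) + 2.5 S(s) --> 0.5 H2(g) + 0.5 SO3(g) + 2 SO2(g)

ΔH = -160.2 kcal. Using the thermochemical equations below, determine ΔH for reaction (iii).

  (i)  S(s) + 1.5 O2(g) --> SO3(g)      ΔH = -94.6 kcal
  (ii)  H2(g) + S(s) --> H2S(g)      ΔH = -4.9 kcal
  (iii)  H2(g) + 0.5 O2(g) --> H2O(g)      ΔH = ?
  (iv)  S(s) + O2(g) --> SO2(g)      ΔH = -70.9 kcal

(i) × 1/2 (×1/2 to match 1/2 SO3(g) in the target): (1/2)·(-94.6) = -47.3 kcal
(ii): not needed (H2S(g) appears nowhere else).
(iii) reversed and × 1/2 (H2O(g) must end up as a reactant; ×1/2 to match 1/2 H2O(g) in the target): contributes −1/2·x
(iv) × 2 (scale by 2 for the 2 SO2(g)): (2)·(-70.9) = -141.8 kcal
-160.2 = (-47.3) + (-141.8) − 1/2·x
x = (-160.2 − (-189.1)) / (-1/2) = -57.8 kcal

ΔH = -57.8 kcal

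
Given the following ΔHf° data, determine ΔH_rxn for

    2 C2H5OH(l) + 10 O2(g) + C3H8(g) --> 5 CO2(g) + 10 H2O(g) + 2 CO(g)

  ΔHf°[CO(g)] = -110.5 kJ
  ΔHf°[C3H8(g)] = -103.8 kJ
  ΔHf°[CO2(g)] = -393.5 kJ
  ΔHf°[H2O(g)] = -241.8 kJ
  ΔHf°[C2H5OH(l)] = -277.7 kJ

ΔH_rxn = -3947.3 kJ

Products: 5·(-393.5) + 10·(-241.8) + 2·(-110.5) = -4606.5
Reactants: 2·(-277.7) + 10·(+0.0) + 1·(-103.8) = -659.2
ΔH_rxn = (-4606.5) − (-659.2) = -3947.3 kJ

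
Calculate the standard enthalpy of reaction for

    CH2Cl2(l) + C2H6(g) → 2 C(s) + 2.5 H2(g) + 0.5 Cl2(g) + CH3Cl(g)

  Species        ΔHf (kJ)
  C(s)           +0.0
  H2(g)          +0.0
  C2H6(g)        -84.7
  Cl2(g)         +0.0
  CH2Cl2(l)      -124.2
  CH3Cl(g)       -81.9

ΔH_rxn = 127.0 kJ

Products: 2·(+0.0) + 5/2·(+0.0) + 1/2·(+0.0) + 1·(-81.9) = -81.9
Reactants: 1·(-124.2) + 1·(-84.7) = -208.9
ΔH_rxn = (-81.9) − (-208.9) = 127.0 kJ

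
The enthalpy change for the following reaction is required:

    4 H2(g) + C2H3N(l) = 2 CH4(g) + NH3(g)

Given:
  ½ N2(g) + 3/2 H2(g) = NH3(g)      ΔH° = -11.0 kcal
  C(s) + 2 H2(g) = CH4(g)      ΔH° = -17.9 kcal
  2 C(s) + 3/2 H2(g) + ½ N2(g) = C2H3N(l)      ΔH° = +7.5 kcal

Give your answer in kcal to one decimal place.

ΔH° = -54.3 kcal

equation 1 as written: -11.0 kcal
equation 2 × 2: (2)·(-17.9) = -35.8 kcal
equation 3 reversed: -7.5 kcal
Combining the equations, ΔH° = (1)·(-11.0) + (2)·(-17.9) + (-1)·(+7.5) = -54.3 kcal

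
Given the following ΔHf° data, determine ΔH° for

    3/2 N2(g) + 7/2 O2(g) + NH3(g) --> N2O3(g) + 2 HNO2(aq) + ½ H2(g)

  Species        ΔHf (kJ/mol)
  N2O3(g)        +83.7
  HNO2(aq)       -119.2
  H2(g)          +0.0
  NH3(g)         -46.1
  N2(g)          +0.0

ΔH° = -108.6 kJ/mol

ΔH°rxn = Σ nΔHf°(products) − Σ nΔHf°(reactants).
Products: 1·(+83.7) + 2·(-119.2) + 1/2·(+0.0) = -154.7
Reactants: 3/2·(+0.0) + 7/2·(+0.0) + 1·(-46.1) = -46.1
ΔH° = (-154.7) − (-46.1) = -108.6 kJ/mol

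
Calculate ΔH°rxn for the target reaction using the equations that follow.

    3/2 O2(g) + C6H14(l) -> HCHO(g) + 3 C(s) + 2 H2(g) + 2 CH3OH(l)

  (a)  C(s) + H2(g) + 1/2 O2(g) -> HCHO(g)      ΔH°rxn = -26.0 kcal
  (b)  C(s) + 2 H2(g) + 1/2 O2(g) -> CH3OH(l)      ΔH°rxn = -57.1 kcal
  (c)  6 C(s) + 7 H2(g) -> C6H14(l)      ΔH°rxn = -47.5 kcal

ΔH°rxn = -92.7 kcal

(a) as written (HCHO(g) already on the product side): -26.0 kcal
(b) × 2 (×2 to match 2 CH3OH(l) in the target): (2)·(-57.1) = -114.2 kcal
(c) reversed (reverse to put C6H14(l) on the reactant side): +47.5 kcal
By Hess's law, ΔH°rxn = (1)·(-26.0) + (2)·(-57.1) + (-1)·(-47.5) = -92.7 kcal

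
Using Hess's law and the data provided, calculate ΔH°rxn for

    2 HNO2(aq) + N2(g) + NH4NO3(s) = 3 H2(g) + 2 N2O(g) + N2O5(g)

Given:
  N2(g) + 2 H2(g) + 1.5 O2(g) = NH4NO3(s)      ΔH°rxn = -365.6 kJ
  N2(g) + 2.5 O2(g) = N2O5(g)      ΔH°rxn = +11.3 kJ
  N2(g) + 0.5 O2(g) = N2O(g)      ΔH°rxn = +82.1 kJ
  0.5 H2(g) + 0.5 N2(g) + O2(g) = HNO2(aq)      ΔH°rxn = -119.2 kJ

ΔH°rxn = 779.5 kJ

equation 1 reversed: +365.6 kJ
equation 2 as written: +11.3 kJ
equation 3 × 2: (2)·(+82.1) = +164.2 kJ
equation 4 reversed and × 2: (-2)·(-119.2) = +238.4 kJ
Combining the equations, ΔH°rxn = (+365.6) + (+11.3) + (+164.2) + (+238.4) = 779.5 kJ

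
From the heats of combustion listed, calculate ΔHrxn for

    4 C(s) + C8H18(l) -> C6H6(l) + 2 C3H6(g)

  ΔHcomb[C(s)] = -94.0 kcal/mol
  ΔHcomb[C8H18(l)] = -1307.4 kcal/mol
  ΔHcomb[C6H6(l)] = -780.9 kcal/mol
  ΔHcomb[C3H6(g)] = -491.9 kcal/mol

Using ΔH = Σ nΔHc°(reactants) − Σ nΔHc°(products):
= [4·(-94.0) + 1·(-1307.4)] − [1·(-780.9) + 2·(-491.9)]
= 81.3 kcal/mol

ΔHrxn = 81.3 kcal/mol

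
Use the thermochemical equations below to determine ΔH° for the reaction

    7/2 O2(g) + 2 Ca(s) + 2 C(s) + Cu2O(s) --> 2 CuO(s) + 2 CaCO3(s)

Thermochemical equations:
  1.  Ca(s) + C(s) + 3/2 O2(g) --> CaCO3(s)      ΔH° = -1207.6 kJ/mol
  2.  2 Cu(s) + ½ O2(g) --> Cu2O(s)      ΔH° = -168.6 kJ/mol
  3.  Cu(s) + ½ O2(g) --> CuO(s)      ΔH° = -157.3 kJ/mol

ΔH° = -2561.2 kJ/mol

eq. 1 × 2 (×2 to match 2 CaCO3(s) in the target): (2)·(-1207.6) = -2415.2 kJ/mol
eq. 2 reversed (Cu2O(s) must end up as a reactant): +168.6 kJ/mol
eq. 3 × 2 (scale by 2 for the 2 CuO(s)): (2)·(-157.3) = -314.6 kJ/mol
ΔH° = (-2415.2) + (+168.6) + (-314.6) = -2561.2 kJ/mol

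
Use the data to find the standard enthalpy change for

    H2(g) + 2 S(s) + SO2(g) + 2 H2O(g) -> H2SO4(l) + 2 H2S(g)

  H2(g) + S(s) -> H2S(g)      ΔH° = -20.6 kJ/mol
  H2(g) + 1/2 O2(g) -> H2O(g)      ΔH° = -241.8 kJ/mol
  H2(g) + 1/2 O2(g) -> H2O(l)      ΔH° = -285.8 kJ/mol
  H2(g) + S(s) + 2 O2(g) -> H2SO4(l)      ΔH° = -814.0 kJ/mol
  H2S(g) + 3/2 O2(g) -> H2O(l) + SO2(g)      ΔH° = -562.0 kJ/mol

equation 1 as written: -20.6 kJ/mol
equation 2 reversed and × 2: (-2)·(-241.8) = +483.6 kJ/mol
equation 3 as written: -285.8 kJ/mol
equation 4 as written: -814.0 kJ/mol
equation 5 reversed: +562.0 kJ/mol
Combining the equations, ΔH° = (-20.6) + (+483.6) + (-285.8) + (-814.0) + (+562.0) = -74.8 kJ/mol

ΔH° = -74.8 kJ/mol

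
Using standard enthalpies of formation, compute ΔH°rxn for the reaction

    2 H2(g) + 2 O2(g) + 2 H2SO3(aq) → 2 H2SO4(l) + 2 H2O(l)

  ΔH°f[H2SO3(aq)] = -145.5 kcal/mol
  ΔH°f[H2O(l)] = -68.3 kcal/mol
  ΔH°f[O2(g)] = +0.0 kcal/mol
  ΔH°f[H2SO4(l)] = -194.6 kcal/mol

ΔH°rxn = -234.8 kcal/mol

Products: 2·(-194.6) + 2·(-68.3) = -525.8
Reactants: 2·(+0.0) + 2·(+0.0) + 2·(-145.5) = -291.0
ΔH°rxn = (-525.8) − (-291.0) = -234.8 kcal/mol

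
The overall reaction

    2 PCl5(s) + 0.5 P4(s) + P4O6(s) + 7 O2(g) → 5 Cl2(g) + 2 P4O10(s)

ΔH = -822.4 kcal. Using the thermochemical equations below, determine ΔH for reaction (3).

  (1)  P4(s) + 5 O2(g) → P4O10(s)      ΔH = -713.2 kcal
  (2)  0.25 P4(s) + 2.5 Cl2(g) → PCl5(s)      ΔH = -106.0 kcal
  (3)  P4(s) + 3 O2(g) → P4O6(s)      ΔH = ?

(1) × 2: (2)·(-713.2) = -1426.4 kcal
(2) reversed and × 2: (-2)·(-106.0) = +212.0 kcal
(3) reversed: contributes −x
-822.4 = (-1426.4) + (+212.0) − x
x = (-822.4 − (-1214.4)) / (-1) = -392.0 kcal

ΔH = -392.0 kcal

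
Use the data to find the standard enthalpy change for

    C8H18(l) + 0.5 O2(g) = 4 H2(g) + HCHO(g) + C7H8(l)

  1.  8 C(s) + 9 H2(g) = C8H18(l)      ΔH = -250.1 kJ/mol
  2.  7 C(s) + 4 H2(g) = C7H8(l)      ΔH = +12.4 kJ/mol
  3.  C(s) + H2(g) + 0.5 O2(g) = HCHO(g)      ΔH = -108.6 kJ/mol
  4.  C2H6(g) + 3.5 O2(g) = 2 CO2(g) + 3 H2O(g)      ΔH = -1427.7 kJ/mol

ΔH = 153.9 kJ/mol

eq. 1 reversed: +250.1 kJ/mol
eq. 2 as written: +12.4 kJ/mol
eq. 3 as written: -108.6 kJ/mol
eq. 4: not needed.
Combining the equations, ΔH = (+250.1) + (+12.4) + (-108.6) = 153.9 kJ/mol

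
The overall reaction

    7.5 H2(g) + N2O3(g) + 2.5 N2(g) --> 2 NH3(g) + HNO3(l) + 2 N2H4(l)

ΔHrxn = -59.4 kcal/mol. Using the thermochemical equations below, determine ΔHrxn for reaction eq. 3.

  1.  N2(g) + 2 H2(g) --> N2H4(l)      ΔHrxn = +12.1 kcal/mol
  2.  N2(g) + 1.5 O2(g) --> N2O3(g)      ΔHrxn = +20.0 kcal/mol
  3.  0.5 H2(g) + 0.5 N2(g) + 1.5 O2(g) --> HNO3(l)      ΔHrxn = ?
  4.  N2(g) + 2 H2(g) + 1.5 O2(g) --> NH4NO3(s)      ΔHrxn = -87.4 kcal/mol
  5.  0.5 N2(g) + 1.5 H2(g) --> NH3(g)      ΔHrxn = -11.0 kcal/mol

ΔHrxn = -41.6 kcal/mol

eq. 1 × 2: (2)·(+12.1) = +24.2 kcal/mol
eq. 2 reversed: -20.0 kcal/mol
eq. 3 as written: contributes x
eq. 4: not needed.
eq. 5 × 2: (2)·(-11.0) = -22.0 kcal/mol
-59.4 = (+24.2) + (-20.0) + (-22.0) + x
x = (-59.4 − (-17.8)) / (1) = -41.6 kcal/mol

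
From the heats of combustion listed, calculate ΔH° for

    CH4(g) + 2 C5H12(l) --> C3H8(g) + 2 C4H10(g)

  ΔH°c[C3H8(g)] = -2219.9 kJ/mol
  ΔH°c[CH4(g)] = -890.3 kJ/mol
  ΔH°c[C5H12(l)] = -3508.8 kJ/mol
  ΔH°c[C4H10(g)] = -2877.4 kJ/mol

Using ΔH = Σ nΔHc°(reactants) − Σ nΔHc°(products):
= [1·(-890.3) + 2·(-3508.8)] − [1·(-2219.9) + 2·(-2877.4)]
= 66.8 kJ/mol

ΔH° = 66.8 kJ/mol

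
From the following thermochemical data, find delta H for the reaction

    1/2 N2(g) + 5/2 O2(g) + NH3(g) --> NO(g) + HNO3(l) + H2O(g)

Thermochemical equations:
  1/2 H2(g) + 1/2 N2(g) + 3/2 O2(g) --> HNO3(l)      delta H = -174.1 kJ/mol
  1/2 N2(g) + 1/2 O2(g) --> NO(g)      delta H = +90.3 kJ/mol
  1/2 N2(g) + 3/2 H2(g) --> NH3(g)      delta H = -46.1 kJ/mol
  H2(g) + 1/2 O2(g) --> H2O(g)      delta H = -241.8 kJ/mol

equation 1 as written: -174.1 kJ/mol
equation 2 as written: +90.3 kJ/mol
equation 3 reversed: +46.1 kJ/mol
equation 4 as written: -241.8 kJ/mol
Summing the manipulated equations, delta H = (-174.1) + (+90.3) + (+46.1) + (-241.8) = -279.5 kJ/mol

delta H = -279.5 kJ/mol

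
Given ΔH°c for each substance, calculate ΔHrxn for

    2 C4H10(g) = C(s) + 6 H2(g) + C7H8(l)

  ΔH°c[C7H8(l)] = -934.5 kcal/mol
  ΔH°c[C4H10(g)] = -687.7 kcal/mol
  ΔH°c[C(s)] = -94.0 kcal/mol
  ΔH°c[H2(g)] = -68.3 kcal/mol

Using ΔH = Σ nΔHc°(reactants) − Σ nΔHc°(products):
= [2·(-687.7)] − [1·(-94.0) + 6·(-68.3) + 1·(-934.5)]
= 62.9 kcal/mol

ΔHrxn = 62.9 kcal/mol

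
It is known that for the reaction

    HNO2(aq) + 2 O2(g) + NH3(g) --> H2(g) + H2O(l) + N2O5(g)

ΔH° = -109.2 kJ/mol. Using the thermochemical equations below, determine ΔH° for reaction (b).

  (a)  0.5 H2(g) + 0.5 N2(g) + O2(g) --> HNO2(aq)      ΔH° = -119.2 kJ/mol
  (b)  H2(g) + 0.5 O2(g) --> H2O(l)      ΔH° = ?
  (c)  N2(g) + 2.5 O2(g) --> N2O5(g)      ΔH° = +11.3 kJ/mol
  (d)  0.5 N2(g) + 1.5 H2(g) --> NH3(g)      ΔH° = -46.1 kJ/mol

ΔH° = -285.8 kJ/mol

(a) reversed: +119.2 kJ/mol
(b) as written: contributes x
(c) as written: +11.3 kJ/mol
(d) reversed: +46.1 kJ/mol
-109.2 = (+119.2) + (+11.3) + (+46.1) + x
x = (-109.2 − (+176.6)) / (1) = -285.8 kJ/mol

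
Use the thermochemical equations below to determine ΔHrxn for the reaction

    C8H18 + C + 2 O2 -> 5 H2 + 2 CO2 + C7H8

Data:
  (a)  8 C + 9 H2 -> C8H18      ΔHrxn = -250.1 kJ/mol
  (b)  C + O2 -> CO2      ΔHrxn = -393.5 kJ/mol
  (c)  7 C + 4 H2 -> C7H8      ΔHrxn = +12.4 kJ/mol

(a) reversed: +250.1 kJ/mol
(b) × 2: (2)·(-393.5) = -787.0 kJ/mol
(c) as written: +12.4 kJ/mol
ΔHrxn = (-1)·(-250.1) + (2)·(-393.5) + (1)·(+12.4) = -524.5 kJ/mol

ΔHrxn = -524.5 kJ/mol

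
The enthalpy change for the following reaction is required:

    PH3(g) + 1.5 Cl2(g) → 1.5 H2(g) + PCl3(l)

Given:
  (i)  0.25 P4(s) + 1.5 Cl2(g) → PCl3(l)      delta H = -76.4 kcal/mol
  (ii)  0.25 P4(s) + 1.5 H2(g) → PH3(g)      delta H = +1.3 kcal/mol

(i) as written (PCl3(l) already on the product side): -76.4 kcal/mol
(ii) reversed (reverse to put PH3(g) on the reactant side): -1.3 kcal/mol
Since enthalpy is a state function, delta H = (-76.4) + (-1.3) = -77.7 kcal/mol

delta H = -77.7 kcal/mol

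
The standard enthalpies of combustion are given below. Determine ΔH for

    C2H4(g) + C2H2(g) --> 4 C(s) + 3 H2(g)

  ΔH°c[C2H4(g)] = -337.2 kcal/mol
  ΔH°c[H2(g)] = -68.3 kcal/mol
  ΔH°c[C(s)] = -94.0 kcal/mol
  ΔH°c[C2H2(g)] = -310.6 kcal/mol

ΔH = -66.9 kcal/mol

With combustion enthalpies, reactants minus products:
= [1·(-337.2) + 1·(-310.6)] − [4·(-94.0) + 3·(-68.3)]
= -66.9 kcal/mol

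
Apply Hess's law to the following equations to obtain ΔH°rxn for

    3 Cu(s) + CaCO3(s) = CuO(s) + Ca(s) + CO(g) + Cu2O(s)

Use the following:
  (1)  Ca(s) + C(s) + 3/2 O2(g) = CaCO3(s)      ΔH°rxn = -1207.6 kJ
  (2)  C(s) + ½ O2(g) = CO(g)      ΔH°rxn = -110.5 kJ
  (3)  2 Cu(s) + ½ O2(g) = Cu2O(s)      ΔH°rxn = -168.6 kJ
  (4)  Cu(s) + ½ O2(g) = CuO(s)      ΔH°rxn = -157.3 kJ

(1) reversed (CaCO3(s) must end up as a reactant): +1207.6 kJ
(2) as written (CO(g) already on the product side): -110.5 kJ
(3) as written (Cu2O(s) already on the product side): -168.6 kJ
(4) as written (CuO(s) already on the product side): -157.3 kJ
ΔH°rxn = (-1)·(-1207.6) + (1)·(-110.5) + (1)·(-168.6) + (1)·(-157.3) = 771.2 kJ

ΔH°rxn = 771.2 kJ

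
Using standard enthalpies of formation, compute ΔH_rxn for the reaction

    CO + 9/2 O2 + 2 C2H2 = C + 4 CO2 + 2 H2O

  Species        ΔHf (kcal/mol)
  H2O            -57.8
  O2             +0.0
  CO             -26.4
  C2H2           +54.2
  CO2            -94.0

ΔH°rxn = Σ nΔHf°(products) − Σ nΔHf°(reactants).
Products: 1·(+0.0) + 4·(-94.0) + 2·(-57.8) = -491.6
Reactants: 1·(-26.4) + 9/2·(+0.0) + 2·(+54.2) = +82.0
ΔH_rxn = (-491.6) − (+82.0) = -573.6 kcal/mol

ΔH_rxn = -573.6 kcal/mol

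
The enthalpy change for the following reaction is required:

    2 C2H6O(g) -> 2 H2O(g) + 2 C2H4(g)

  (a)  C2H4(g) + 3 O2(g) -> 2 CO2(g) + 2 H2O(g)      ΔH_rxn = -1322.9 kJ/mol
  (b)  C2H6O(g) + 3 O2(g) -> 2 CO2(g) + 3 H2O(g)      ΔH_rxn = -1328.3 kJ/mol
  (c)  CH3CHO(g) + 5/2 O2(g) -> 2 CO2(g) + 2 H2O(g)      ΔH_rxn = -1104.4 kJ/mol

ΔH_rxn = -10.8 kJ/mol

(a) reversed and × 2 (C2H4(g) must end up as a product; scale by 2 for the 2 C2H4(g)): (-2)·(-1322.9) = +2645.8 kJ/mol
(b) × 2 (scale by 2 for the 2 C2H6O(g)): (2)·(-1328.3) = -2656.6 kJ/mol
(c): not needed (CH3CHO(g) appears nowhere else).
Since enthalpy is a state function, ΔH_rxn = (-2)·(-1322.9) + (2)·(-1328.3) = -10.8 kJ/mol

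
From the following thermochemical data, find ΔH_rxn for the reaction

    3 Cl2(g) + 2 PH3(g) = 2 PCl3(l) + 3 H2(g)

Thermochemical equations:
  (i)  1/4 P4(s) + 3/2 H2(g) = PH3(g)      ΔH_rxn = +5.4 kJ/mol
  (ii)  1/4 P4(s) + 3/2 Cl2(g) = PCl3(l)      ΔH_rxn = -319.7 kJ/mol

ΔH_rxn = -650.2 kJ/mol

(i) reversed and × 2: (-2)·(+5.4) = -10.8 kJ/mol
(ii) × 2: (2)·(-319.7) = -639.4 kJ/mol
Combining the equations, ΔH_rxn = (-2)·(+5.4) + (2)·(-319.7) = -650.2 kJ/mol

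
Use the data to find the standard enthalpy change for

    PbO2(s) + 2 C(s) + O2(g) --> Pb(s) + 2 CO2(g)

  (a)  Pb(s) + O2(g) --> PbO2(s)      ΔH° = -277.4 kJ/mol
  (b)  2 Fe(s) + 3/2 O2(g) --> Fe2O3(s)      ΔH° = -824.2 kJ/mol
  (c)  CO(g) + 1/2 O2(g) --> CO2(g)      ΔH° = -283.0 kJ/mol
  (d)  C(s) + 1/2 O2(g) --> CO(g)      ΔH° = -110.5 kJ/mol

ΔH° = -509.6 kJ/mol

(a) reversed: +277.4 kJ/mol
(b): not needed.
(c) × 2: (2)·(-283.0) = -566.0 kJ/mol
(d) × 2: (2)·(-110.5) = -221.0 kJ/mol
Combining the equations, ΔH° = (+277.4) + (-566.0) + (-221.0) = -509.6 kJ/mol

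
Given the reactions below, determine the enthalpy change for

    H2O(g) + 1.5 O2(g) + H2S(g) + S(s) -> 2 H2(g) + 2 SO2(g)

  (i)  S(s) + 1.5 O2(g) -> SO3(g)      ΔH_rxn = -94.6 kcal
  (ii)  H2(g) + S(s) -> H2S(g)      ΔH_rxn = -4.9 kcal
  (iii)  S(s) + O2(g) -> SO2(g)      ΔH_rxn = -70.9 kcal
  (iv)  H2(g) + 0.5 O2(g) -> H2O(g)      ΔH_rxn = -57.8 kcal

ΔH_rxn = -79.1 kcal

(i): not needed (SO3(g) appears nowhere else).
(ii) reversed (H2S(g) must end up as a reactant): +4.9 kcal
(iii) × 2 (×2 to match 2 SO2(g) in the target): (2)·(-70.9) = -141.8 kcal
(iv) reversed (H2O(g) must end up as a reactant): +57.8 kcal
ΔH_rxn = (+4.9) + (-141.8) + (+57.8) = -79.1 kcal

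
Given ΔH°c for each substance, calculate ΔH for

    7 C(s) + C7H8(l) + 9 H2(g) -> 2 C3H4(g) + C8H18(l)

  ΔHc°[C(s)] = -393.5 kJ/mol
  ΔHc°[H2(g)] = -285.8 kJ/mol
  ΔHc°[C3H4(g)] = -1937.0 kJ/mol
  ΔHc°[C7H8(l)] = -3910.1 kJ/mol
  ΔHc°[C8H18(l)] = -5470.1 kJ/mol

With combustion enthalpies, reactants minus products:
= [7·(-393.5) + 1·(-3910.1) + 9·(-285.8)] − [2·(-1937.0) + 1·(-5470.1)]
= 107.3 kJ/mol

ΔH = 107.3 kJ/mol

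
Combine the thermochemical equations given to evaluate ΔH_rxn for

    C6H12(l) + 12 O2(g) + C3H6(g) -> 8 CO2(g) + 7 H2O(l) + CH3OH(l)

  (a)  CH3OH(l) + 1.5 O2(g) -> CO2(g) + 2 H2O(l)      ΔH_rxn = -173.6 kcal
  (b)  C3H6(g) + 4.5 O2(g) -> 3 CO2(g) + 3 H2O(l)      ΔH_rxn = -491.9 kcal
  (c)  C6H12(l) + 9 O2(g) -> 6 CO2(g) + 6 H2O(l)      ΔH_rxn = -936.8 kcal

ΔH_rxn = -1255.1 kcal

(a) reversed: +173.6 kcal
(b) as written: -491.9 kcal
(c) as written: -936.8 kcal
ΔH_rxn = (-1)·(-173.6) + (1)·(-491.9) + (1)·(-936.8) = -1255.1 kcal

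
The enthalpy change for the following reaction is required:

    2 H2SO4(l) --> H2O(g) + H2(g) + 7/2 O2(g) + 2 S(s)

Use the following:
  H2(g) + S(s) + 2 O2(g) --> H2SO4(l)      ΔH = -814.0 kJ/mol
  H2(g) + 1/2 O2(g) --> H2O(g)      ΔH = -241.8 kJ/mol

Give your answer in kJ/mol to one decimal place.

ΔH = 1386.2 kJ/mol

equation 1 reversed and × 2 (reverse to put H2SO4(l) on the reactant side; scale by 2 for the 2 H2SO4(l)): (-2)·(-814.0) = +1628.0 kJ/mol
equation 2 as written (H2O(g) already on the product side): -241.8 kJ/mol
ΔH = (+1628.0) + (-241.8) = 1386.2 kJ/mol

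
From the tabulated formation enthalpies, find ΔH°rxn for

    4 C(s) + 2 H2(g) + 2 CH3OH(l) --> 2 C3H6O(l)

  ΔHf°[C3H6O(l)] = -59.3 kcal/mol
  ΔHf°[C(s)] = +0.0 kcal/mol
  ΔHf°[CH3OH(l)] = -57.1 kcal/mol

ΔH°rxn = -4.4 kcal/mol

Products: 2·(-59.3) = -118.6
Reactants: 4·(+0.0) + 2·(+0.0) + 2·(-57.1) = -114.2
ΔH°rxn = (-118.6) − (-114.2) = -4.4 kcal/mol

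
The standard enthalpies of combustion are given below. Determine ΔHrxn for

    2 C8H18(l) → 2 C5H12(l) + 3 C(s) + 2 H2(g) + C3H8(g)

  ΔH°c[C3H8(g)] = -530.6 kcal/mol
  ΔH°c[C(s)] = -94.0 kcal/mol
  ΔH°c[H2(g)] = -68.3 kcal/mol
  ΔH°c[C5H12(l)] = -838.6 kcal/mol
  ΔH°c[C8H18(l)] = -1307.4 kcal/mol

ΔHrxn = 11.6 kcal/mol

Using ΔH = Σ nΔHc°(reactants) − Σ nΔHc°(products):
= [2·(-1307.4)] − [2·(-838.6) + 3·(-94.0) + 2·(-68.3) + 1·(-530.6)]
= 11.6 kcal/mol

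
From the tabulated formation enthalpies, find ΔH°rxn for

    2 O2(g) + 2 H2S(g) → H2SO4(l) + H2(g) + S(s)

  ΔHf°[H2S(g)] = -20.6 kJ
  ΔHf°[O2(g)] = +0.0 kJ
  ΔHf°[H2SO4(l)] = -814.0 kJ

Products: 1·(-814.0) + 1·(+0.0) + 1·(+0.0) = -814.0
Reactants: 2·(+0.0) + 2·(-20.6) = -41.2
ΔH°rxn = (-814.0) − (-41.2) = -772.8 kJ

ΔH°rxn = -772.8 kJ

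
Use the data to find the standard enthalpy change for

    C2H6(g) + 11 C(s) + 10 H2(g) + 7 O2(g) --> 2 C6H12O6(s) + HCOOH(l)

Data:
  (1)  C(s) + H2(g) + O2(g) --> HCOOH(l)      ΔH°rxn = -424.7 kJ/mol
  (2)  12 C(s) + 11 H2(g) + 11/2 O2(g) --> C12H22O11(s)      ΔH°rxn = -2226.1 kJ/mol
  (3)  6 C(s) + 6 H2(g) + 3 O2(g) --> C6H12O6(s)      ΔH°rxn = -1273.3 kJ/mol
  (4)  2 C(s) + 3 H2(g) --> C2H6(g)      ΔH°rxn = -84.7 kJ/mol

ΔH°rxn = -2886.6 kJ/mol

(1) as written: -424.7 kJ/mol
(2): not needed.
(3) × 2: (2)·(-1273.3) = -2546.6 kJ/mol
(4) reversed: +84.7 kJ/mol
Summing the manipulated equations, ΔH°rxn = (-424.7) + (-2546.6) + (+84.7) = -2886.6 kJ/mol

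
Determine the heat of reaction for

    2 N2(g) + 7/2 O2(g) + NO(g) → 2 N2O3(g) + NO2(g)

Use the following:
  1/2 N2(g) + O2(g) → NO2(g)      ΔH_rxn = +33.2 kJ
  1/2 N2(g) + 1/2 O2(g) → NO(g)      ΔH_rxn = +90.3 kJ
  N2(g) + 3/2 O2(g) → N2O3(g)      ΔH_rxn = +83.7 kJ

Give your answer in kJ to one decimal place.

equation 1 as written: +33.2 kJ
equation 2 reversed: -90.3 kJ
equation 3 × 2: (2)·(+83.7) = +167.4 kJ
By Hess's law, ΔH_rxn = (+33.2) + (-90.3) + (+167.4) = 110.3 kJ

ΔH_rxn = 110.3 kJ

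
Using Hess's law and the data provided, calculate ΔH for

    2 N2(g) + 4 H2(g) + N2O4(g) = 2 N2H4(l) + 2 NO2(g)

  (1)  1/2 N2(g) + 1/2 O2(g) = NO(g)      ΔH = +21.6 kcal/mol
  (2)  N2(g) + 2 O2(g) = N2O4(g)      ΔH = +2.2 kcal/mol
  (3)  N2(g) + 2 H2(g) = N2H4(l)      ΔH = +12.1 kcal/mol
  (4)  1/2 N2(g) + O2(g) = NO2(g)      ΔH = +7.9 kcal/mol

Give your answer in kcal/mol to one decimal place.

(1): not needed (NO(g) appears nowhere else).
(2) reversed (N2O4(g) must end up as a reactant): -2.2 kcal/mol
(3) × 2 (×2 to match 2 N2H4(l) in the target): (2)·(+12.1) = +24.2 kcal/mol
(4) × 2 (scale by 2 for the 2 NO2(g)): (2)·(+7.9) = +15.8 kcal/mol
Since enthalpy is a state function, ΔH = (-2.2) + (+24.2) + (+15.8) = 37.8 kcal/mol

ΔH = 37.8 kcal/mol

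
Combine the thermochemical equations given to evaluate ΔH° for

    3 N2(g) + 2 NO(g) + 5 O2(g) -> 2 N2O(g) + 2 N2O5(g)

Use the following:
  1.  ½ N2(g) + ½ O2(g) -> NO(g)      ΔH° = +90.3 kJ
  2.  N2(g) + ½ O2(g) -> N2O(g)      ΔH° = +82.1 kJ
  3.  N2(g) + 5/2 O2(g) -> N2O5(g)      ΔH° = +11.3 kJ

eq. 1 reversed and × 2 (NO(g) must end up as a reactant; scale by 2 for the 2 NO(g)): (-2)·(+90.3) = -180.6 kJ
eq. 2 × 2 (×2 to match 2 N2O(g) in the target): (2)·(+82.1) = +164.2 kJ
eq. 3 × 2 (scale by 2 for the 2 N2O5(g)): (2)·(+11.3) = +22.6 kJ
Summing the manipulated equations, ΔH° = (-2)·(+90.3) + (2)·(+82.1) + (2)·(+11.3) = 6.2 kJ

ΔH° = 6.2 kJ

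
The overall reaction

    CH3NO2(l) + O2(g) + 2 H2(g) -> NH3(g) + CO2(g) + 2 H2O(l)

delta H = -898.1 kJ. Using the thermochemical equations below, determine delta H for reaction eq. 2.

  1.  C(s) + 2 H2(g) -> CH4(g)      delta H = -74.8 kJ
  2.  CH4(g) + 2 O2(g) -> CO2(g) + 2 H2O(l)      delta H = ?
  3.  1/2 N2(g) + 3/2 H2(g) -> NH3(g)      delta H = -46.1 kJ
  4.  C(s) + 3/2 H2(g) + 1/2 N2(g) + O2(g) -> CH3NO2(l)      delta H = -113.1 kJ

eq. 1 as written: -74.8 kJ
eq. 2 as written: contributes x
eq. 3 as written: -46.1 kJ
eq. 4 reversed: +113.1 kJ
-898.1 = (-74.8) + (-46.1) + (+113.1) + x
x = (-898.1 − (-7.8)) / (1) = -890.3 kJ

delta H = -890.3 kJ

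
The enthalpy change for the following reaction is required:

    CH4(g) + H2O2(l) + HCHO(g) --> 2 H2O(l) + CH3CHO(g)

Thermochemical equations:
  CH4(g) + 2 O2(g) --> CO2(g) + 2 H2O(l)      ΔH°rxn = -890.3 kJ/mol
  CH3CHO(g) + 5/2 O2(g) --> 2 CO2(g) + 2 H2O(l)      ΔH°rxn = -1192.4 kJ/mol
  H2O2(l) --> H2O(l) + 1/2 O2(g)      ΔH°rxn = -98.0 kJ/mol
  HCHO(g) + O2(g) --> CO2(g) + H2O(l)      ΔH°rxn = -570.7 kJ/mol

ΔH°rxn = -366.6 kJ/mol

equation 1 as written: -890.3 kJ/mol
equation 2 reversed: +1192.4 kJ/mol
equation 3 as written: -98.0 kJ/mol
equation 4 as written: -570.7 kJ/mol
ΔH°rxn = (1)·(-890.3) + (-1)·(-1192.4) + (1)·(-98.0) + (1)·(-570.7) = -366.6 kJ/mol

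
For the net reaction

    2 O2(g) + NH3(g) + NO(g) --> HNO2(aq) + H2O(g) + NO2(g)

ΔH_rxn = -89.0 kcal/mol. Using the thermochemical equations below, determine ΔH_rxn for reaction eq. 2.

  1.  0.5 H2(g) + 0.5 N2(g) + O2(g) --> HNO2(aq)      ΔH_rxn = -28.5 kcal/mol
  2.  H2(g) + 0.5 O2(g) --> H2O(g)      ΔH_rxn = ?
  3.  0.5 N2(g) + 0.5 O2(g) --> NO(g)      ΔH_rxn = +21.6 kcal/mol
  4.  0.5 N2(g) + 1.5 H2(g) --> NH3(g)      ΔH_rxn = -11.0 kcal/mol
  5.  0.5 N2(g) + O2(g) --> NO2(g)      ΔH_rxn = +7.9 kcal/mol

ΔH_rxn = -57.8 kcal/mol

eq. 1 as written (HNO2(aq) already on the product side): -28.5 kcal/mol
eq. 2 as written (H2O(g) already on the product side): contributes x
eq. 3 reversed (NO(g) must end up as a reactant): -21.6 kcal/mol
eq. 4 reversed (NH3(g) must end up as a reactant): +11.0 kcal/mol
eq. 5 as written (NO2(g) already on the product side): +7.9 kcal/mol
-89.0 = (-28.5) + (-21.6) + (+11.0) + (+7.9) + x
x = (-89.0 − (-31.2)) / (1) = -57.8 kcal/mol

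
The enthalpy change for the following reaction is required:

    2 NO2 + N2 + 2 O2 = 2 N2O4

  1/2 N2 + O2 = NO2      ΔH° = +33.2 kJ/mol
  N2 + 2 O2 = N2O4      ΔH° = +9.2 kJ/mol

equation 1 reversed and × 2: (-2)·(+33.2) = -66.4 kJ/mol
equation 2 × 2: (2)·(+9.2) = +18.4 kJ/mol
Summing the manipulated equations, ΔH° = (-66.4) + (+18.4) = -48.0 kJ/mol

ΔH° = -48.0 kJ/mol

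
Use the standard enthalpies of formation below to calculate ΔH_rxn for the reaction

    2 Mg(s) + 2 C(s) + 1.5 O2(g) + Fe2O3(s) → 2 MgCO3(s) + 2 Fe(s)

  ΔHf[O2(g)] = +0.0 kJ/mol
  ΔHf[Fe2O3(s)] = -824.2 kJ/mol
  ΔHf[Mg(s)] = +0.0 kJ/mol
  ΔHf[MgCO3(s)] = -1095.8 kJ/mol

ΔH_rxn = -1367.4 kJ/mol

Products: 2·(-1095.8) + 2·(+0.0) = -2191.6
Reactants: 2·(+0.0) + 2·(+0.0) + 3/2·(+0.0) + 1·(-824.2) = -824.2
ΔH_rxn = (-2191.6) − (-824.2) = -1367.4 kJ/mol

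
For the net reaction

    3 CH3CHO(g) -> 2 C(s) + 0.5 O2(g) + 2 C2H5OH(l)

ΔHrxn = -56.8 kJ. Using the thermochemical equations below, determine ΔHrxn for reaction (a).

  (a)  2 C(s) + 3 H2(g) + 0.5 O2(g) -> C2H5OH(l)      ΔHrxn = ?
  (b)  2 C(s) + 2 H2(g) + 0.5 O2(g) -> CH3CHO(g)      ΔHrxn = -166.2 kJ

(a) × 2: contributes 2·x
(b) reversed and × 3: (-3)·(-166.2) = +498.6 kJ
-56.8 = (+498.6) + 2·x
x = (-56.8 − (+498.6)) / (2) = -277.7 kJ

ΔHrxn = -277.7 kJ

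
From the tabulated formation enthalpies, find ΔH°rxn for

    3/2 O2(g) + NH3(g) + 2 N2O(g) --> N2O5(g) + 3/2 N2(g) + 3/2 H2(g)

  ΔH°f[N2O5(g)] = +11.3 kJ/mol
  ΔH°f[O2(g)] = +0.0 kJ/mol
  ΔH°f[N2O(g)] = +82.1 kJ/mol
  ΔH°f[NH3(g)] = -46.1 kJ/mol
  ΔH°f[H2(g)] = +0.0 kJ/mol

ΔH°rxn = -106.8 kJ/mol

Products: 1·(+11.3) + 3/2·(+0.0) + 3/2·(+0.0) = +11.3
Reactants: 3/2·(+0.0) + 1·(-46.1) + 2·(+82.1) = +118.1
ΔH°rxn = (+11.3) − (+118.1) = -106.8 kJ/mol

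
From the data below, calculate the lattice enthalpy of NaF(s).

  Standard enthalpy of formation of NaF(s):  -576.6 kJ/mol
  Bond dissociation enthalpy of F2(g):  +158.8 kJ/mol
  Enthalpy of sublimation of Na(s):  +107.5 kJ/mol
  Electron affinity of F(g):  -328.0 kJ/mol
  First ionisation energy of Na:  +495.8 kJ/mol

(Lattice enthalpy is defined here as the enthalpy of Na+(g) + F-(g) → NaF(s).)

U = -931.3 kJ/mol

ΔHf° = 1·ΔHsub + 1·(ΣIE) + 1/2·D(F2) + 1·EA + U
-576.6 = 1·(+107.5) + 1·(+495.8) + 1/2·(+158.8) + 1·(-328.0) + U
U = -576.6 − (+354.7) = -931.3 kJ/mol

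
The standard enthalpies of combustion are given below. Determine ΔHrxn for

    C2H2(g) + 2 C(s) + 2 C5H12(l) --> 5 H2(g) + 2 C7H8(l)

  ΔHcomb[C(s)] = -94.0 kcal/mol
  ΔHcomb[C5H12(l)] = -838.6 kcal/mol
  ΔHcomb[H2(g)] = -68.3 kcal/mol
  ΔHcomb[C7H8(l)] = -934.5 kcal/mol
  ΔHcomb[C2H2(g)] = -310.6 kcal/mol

Using ΔH = Σ nΔHc°(reactants) − Σ nΔHc°(products):
= [1·(-310.6) + 2·(-94.0) + 2·(-838.6)] − [5·(-68.3) + 2·(-934.5)]
= 34.7 kcal/mol

ΔHrxn = 34.7 kcal/mol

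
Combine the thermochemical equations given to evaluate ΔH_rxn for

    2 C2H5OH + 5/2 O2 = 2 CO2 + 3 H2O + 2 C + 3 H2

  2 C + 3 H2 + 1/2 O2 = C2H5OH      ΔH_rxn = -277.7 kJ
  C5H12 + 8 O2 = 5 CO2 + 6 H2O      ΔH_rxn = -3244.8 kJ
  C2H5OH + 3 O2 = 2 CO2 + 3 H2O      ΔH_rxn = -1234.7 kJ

equation 1 reversed: +277.7 kJ
equation 2: not needed.
equation 3 as written: -1234.7 kJ
Summing the manipulated equations, ΔH_rxn = (+277.7) + (-1234.7) = -957.0 kJ

ΔH_rxn = -957.0 kJ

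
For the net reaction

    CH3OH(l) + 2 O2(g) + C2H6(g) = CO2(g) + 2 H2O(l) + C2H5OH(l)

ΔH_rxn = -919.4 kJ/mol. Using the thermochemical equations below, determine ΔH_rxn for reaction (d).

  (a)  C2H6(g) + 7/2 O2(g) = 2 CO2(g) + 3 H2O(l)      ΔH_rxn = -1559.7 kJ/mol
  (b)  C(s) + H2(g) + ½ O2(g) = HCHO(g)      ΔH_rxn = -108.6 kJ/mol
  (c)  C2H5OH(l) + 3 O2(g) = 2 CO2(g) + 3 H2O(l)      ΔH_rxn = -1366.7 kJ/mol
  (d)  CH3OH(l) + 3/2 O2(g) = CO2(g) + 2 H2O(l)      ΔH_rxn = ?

(a) as written (C2H6(g) already on the reactant side): -1559.7 kJ/mol
(b): not needed (H2(g) appears nowhere else).
(c) reversed (C2H5OH(l) must end up as a product): +1366.7 kJ/mol
(d) as written (CH3OH(l) already on the reactant side): contributes x
-919.4 = (-1559.7) + (+1366.7) + x
x = (-919.4 − (-193.0)) / (1) = -726.4 kJ/mol

ΔH_rxn = -726.4 kJ/mol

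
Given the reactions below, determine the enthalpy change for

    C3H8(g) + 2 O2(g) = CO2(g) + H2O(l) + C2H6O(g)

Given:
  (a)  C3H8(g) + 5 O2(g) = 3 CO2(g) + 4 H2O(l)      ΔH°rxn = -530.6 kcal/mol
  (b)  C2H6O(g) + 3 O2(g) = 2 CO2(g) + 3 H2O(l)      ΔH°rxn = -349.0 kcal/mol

(a) as written: -530.6 kcal/mol
(b) reversed: +349.0 kcal/mol
Combining the equations, ΔH°rxn = (1)·(-530.6) + (-1)·(-349.0) = -181.6 kcal/mol

ΔH°rxn = -181.6 kcal/mol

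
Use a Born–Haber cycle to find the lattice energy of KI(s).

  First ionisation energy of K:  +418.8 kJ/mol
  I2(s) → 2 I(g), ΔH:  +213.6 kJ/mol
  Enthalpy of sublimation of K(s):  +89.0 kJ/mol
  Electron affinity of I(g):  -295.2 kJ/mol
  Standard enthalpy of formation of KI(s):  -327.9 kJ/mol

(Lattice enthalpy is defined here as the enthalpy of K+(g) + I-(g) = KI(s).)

U = -647.3 kJ/mol

ΔHf° = 1·ΔHsub + 1·(ΣIE) + 1/2·D(I2) + 1·EA + U
-327.9 = 1·(+89.0) + 1·(+418.8) + 1/2·(+213.6) + 1·(-295.2) + U
U = -327.9 − (+319.4) = -647.3 kJ/mol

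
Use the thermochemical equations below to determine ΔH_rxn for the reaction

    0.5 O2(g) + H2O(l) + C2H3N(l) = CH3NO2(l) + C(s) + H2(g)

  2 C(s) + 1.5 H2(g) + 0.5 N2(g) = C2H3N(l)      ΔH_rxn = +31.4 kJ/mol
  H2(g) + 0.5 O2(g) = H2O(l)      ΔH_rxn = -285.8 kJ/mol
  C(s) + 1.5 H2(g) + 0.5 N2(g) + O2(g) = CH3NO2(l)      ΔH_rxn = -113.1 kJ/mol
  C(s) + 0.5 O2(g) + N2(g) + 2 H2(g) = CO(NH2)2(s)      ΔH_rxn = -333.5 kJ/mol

equation 1 reversed (reverse to put C2H3N(l) on the reactant side): -31.4 kJ/mol
equation 2 reversed (H2O(l) must end up as a reactant): +285.8 kJ/mol
equation 3 as written (CH3NO2(l) already on the product side): -113.1 kJ/mol
equation 4: not needed (CO(NH2)2(s) appears nowhere else).
Combining the equations, ΔH_rxn = (-31.4) + (+285.8) + (-113.1) = 141.3 kJ/mol

ΔH_rxn = 141.3 kJ/mol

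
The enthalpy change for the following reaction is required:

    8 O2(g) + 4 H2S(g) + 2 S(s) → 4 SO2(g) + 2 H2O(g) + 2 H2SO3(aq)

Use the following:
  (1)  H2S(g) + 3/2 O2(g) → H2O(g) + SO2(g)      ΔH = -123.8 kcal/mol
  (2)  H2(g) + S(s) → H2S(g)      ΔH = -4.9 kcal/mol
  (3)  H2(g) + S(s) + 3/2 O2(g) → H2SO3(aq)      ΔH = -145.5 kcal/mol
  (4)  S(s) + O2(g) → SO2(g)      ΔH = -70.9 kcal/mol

ΔH = -670.6 kcal/mol

(1) × 2: (2)·(-123.8) = -247.6 kcal/mol
(2) reversed and × 2: (-2)·(-4.9) = +9.8 kcal/mol
(3) × 2: (2)·(-145.5) = -291.0 kcal/mol
(4) × 2: (2)·(-70.9) = -141.8 kcal/mol
Summing the manipulated equations, ΔH = (2)·(-123.8) + (-2)·(-4.9) + (2)·(-145.5) + (2)·(-70.9) = -670.6 kcal/mol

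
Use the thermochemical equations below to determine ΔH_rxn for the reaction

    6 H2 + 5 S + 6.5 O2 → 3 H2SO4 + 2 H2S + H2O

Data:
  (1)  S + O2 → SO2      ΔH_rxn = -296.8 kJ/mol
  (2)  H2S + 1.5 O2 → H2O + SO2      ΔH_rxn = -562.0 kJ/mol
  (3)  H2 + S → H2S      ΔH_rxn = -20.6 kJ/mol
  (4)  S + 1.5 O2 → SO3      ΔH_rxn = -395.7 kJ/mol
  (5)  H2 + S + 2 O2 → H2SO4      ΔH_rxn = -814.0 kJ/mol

(1) reversed: +296.8 kJ/mol
(2) as written: -562.0 kJ/mol
(3) × 3: (3)·(-20.6) = -61.8 kJ/mol
(4): not needed.
(5) × 3: (3)·(-814.0) = -2442.0 kJ/mol
By Hess's law, ΔH_rxn = (+296.8) + (-562.0) + (-61.8) + (-2442.0) = -2769.0 kJ/mol

ΔH_rxn = -2769.0 kJ/mol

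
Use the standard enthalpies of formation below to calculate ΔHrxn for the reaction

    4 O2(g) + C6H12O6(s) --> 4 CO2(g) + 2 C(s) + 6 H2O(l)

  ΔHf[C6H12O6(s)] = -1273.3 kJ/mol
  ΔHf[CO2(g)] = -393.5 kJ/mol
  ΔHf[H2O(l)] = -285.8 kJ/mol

ΔHrxn = -2015.5 kJ/mol

Products: 4·(-393.5) + 2·(+0.0) + 6·(-285.8) = -3288.8
Reactants: 4·(+0.0) + 1·(-1273.3) = -1273.3
ΔHrxn = (-3288.8) − (-1273.3) = -2015.5 kJ/mol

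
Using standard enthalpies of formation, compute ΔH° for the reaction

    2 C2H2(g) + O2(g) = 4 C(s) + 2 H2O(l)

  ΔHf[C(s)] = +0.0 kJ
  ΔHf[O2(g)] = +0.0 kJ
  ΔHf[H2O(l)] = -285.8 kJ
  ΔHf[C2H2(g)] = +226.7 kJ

ΔH° = -1025.0 kJ

Products: 4·(+0.0) + 2·(-285.8) = -571.6
Reactants: 2·(+226.7) + 1·(+0.0) = +453.4
ΔH° = (-571.6) − (+453.4) = -1025.0 kJ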